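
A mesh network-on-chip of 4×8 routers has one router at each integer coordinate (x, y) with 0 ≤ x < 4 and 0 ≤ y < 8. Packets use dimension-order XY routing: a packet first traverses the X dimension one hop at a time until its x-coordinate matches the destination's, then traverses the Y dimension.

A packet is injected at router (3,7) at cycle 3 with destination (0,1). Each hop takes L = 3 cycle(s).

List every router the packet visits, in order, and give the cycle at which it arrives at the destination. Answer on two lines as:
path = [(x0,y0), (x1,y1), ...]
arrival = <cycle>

path = [(3,7), (2,7), (1,7), (0,7), (0,6), (0,5), (0,4), (0,3), (0,2), (0,1)]
arrival = 30

t=3: at (3,7)
t=6: at (2,7) after W
t=9: at (1,7) after W
t=12: at (0,7) after W
t=15: at (0,6) after S
t=18: at (0,5) after S
t=21: at (0,4) after S
t=24: at (0,3) after S
t=27: at (0,2) after S
t=30: at (0,1) after S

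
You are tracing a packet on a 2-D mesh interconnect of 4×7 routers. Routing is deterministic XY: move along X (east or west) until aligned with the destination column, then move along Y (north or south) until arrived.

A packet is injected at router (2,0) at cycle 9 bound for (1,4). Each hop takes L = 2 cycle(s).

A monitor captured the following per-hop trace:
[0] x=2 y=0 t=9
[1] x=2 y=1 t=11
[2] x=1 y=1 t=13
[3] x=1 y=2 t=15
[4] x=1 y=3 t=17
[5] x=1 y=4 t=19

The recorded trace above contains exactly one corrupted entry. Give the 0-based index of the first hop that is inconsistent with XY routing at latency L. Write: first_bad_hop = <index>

first_bad_hop = 1

[1] (+0,+1) / 2c ⇒ BAD: Y-move but x=2≠1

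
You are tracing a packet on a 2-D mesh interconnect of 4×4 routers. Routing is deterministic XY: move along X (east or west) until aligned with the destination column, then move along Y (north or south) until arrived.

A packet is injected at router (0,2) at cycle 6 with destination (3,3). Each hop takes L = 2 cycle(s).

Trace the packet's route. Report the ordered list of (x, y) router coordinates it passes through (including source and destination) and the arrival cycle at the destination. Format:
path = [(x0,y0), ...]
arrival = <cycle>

#0 — 0,2 | c6
#1 — 1,2 | c8 | E
#2 — 2,2 | c10 | E
#3 — 3,2 | c12 | E
#4 — 3,3 | c14 | N

path = [(0,2), (1,2), (2,2), (3,2), (3,3)]
arrival = 14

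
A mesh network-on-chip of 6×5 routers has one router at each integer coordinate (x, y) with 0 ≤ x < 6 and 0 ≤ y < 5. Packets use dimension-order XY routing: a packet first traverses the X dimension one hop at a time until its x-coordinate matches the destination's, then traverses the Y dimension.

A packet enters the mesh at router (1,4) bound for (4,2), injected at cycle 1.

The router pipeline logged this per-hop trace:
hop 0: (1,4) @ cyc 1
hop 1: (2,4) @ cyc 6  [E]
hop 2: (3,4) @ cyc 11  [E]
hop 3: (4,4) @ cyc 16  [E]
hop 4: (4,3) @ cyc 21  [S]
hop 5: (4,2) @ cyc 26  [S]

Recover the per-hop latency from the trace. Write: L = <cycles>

L = 5

cyc[1] − cyc[0] = 6 − 1 = 5.
Each hop adds L, hence L = 5.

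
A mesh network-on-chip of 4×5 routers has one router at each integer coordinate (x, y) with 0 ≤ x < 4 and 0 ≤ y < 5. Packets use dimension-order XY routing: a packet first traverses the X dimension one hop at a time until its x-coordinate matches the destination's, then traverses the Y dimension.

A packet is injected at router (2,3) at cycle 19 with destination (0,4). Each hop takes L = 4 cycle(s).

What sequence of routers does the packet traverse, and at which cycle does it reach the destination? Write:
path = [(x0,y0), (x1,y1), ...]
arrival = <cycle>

src (2,3)  cyc=19
W→(1,3)  cyc=23
W→(0,3)  cyc=27
N→(0,4)  cyc=31

path = [(2,3), (1,3), (0,3), (0,4)]
arrival = 31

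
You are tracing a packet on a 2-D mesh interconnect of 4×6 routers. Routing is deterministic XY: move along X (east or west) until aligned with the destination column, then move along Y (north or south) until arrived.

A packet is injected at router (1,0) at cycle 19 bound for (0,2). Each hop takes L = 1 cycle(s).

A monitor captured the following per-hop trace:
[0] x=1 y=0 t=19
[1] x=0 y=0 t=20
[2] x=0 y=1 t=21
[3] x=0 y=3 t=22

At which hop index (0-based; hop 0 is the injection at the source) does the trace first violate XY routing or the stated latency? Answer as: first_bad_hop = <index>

first_bad_hop = 3

hop 1: step (-1,+0), +1 cyc — ok
hop 2: step (+0,+1), +1 cyc — ok
hop 3: step (+0,+2), +1 cyc — BAD: non-unit step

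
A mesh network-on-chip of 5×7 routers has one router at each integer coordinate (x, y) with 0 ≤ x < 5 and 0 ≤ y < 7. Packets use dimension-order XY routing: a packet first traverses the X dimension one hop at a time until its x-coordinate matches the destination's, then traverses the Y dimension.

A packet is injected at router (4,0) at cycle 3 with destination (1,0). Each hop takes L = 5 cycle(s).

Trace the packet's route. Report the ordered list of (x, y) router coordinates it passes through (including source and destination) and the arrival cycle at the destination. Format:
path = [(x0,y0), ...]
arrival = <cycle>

path = [(4,0), (3,0), (2,0), (1,0)]
arrival = 18

t=3: at (4,0)
t=8: at (3,0) after W
t=13: at (2,0) after W
t=18: at (1,0) after W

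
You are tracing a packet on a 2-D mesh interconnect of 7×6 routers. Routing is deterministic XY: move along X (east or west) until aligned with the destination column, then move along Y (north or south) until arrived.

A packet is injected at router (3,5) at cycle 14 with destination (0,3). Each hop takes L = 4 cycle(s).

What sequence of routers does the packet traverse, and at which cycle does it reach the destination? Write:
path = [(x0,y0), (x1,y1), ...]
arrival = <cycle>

  0. router=(3,5) cycle=14 (inject)
  1. router=(2,5) cycle=18 dir=W
  2. router=(1,5) cycle=22 dir=W
  3. router=(0,5) cycle=26 dir=W
  4. router=(0,4) cycle=30 dir=S
  5. router=(0,3) cycle=34 dir=S

path = [(3,5), (2,5), (1,5), (0,5), (0,4), (0,3)]
arrival = 34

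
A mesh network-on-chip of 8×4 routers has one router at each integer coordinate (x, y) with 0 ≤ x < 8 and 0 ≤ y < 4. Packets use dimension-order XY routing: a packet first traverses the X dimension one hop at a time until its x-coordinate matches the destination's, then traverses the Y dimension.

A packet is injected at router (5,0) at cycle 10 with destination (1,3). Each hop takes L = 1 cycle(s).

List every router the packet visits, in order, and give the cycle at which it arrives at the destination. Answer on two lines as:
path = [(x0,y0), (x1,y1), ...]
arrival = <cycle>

path = [(5,0), (4,0), (3,0), (2,0), (1,0), (1,1), (1,2), (1,3)]
arrival = 17

t=10: at (5,0)
t=11: at (4,0) after W
t=12: at (3,0) after W
t=13: at (2,0) after W
t=14: at (1,0) after W
t=15: at (1,1) after N
t=16: at (1,2) after N
t=17: at (1,3) after N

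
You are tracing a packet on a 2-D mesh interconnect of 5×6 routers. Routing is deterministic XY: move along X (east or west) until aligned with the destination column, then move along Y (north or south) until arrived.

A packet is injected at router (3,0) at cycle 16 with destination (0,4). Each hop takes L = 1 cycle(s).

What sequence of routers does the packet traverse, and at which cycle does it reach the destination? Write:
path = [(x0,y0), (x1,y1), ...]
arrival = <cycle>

src (3,0)  cyc=16
W→(2,0)  cyc=17
W→(1,0)  cyc=18
W→(0,0)  cyc=19
N→(0,1)  cyc=20
N→(0,2)  cyc=21
N→(0,3)  cyc=22
N→(0,4)  cyc=23

path = [(3,0), (2,0), (1,0), (0,0), (0,1), (0,2), (0,3), (0,4)]
arrival = 23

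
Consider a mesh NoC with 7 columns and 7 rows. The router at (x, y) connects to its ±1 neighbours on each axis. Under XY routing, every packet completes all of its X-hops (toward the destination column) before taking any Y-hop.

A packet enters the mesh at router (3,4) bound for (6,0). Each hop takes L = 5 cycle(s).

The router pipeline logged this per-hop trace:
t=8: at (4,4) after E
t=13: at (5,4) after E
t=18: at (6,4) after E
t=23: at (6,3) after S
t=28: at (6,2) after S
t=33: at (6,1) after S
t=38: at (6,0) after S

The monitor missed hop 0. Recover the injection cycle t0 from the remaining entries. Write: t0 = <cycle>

At hop 1 the cycle is 8; in general cyc_k = t0 + kL.
t0 = cyc[1] − L = 8 − 5 = 3.

t0 = 3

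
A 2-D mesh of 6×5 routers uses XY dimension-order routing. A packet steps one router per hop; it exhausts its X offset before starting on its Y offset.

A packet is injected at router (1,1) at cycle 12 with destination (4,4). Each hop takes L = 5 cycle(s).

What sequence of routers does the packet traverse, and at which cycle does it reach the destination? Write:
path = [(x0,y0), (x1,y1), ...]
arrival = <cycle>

hop 0: (1,1) @ cyc 12
hop 1: (2,1) @ cyc 17  [E]
hop 2: (3,1) @ cyc 22  [E]
hop 3: (4,1) @ cyc 27  [E]
hop 4: (4,2) @ cyc 32  [N]
hop 5: (4,3) @ cyc 37  [N]
hop 6: (4,4) @ cyc 42  [N]

path = [(1,1), (2,1), (3,1), (4,1), (4,2), (4,3), (4,4)]
arrival = 42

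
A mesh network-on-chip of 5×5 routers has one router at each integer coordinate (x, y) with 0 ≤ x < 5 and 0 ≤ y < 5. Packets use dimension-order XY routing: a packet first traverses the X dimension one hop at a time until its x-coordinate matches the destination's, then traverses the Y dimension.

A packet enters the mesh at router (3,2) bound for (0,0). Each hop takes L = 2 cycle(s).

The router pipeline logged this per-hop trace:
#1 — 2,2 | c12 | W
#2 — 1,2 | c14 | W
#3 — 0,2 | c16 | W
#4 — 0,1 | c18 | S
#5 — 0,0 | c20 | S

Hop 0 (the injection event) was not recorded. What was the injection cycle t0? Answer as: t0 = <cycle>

Hop 1 reached at cycle 12; hop k is at t0 + k·L.
Subtract one hop: t0 = 12 − 2 = 10.

t0 = 10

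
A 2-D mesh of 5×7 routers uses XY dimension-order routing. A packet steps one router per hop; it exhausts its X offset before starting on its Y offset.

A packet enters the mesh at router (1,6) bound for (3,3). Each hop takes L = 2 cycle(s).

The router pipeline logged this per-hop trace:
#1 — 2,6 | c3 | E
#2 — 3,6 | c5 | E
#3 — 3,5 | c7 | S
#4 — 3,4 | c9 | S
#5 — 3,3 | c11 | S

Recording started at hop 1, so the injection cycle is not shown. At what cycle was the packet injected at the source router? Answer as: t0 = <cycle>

t0 = 1

Hop 1 reached at cycle 3; hop k is at t0 + k·L.
So t0 = 3 − 1·2 = 1.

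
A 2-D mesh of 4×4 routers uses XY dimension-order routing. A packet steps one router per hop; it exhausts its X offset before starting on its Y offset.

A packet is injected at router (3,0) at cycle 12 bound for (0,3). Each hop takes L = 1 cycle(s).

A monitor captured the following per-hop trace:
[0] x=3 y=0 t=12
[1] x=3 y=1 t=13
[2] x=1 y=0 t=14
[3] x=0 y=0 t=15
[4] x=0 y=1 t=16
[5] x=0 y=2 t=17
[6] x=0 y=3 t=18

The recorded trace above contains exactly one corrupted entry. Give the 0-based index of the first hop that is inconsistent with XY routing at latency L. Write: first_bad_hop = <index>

first_bad_hop = 1

[1] (+0,+1) / 1c ⇒ BAD: Y-move but x=3≠0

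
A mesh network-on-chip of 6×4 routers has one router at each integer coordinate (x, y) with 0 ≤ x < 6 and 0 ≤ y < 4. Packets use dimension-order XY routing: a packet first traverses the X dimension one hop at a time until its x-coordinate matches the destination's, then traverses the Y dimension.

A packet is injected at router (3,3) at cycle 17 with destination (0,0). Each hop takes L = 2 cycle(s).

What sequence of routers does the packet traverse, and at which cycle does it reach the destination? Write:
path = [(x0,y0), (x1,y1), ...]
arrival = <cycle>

path = [(3,3), (2,3), (1,3), (0,3), (0,2), (0,1), (0,0)]
arrival = 29

src (3,3)  cyc=17
W→(2,3)  cyc=19
W→(1,3)  cyc=21
W→(0,3)  cyc=23
S→(0,2)  cyc=25
S→(0,1)  cyc=27
S→(0,0)  cyc=29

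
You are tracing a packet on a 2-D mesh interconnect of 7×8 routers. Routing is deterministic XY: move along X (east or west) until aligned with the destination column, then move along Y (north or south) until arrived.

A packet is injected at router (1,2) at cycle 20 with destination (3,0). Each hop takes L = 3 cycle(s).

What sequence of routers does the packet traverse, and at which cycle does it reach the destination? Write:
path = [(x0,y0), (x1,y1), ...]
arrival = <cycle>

src (1,2)  cyc=20
E→(2,2)  cyc=23
E→(3,2)  cyc=26
S→(3,1)  cyc=29
S→(3,0)  cyc=32

path = [(1,2), (2,2), (3,2), (3,1), (3,0)]
arrival = 32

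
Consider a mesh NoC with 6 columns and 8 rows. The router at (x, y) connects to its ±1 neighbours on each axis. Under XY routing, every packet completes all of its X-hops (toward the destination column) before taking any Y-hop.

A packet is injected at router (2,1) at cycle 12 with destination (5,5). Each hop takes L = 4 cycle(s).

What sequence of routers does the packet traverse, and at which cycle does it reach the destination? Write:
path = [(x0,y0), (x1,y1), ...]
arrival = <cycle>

src (2,1)  cyc=12
E→(3,1)  cyc=16
E→(4,1)  cyc=20
E→(5,1)  cyc=24
N→(5,2)  cyc=28
N→(5,3)  cyc=32
N→(5,4)  cyc=36
N→(5,5)  cyc=40

path = [(2,1), (3,1), (4,1), (5,1), (5,2), (5,3), (5,4), (5,5)]
arrival = 40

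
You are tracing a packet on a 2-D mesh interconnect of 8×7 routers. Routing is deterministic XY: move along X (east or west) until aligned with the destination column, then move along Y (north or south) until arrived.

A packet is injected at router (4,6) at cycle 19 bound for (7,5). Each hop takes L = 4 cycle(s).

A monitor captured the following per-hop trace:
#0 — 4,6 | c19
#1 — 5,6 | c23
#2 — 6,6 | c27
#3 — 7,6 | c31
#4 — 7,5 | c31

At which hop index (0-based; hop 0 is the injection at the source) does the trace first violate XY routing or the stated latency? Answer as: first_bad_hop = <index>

[1] (+1,+0) / 4c ⇒ ok
[2] (+1,+0) / 4c ⇒ ok
[3] (+1,+0) / 4c ⇒ ok
[4] (+0,-1) / 0c ⇒ BAD: Δcyc=0≠L

first_bad_hop = 4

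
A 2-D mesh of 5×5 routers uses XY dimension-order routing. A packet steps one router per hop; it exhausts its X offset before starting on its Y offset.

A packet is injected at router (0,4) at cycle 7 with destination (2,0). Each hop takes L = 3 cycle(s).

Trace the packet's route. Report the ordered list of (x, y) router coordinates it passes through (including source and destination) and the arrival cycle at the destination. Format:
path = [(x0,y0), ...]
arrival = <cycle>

t=7: at (0,4)
t=10: at (1,4) after E
t=13: at (2,4) after E
t=16: at (2,3) after S
t=19: at (2,2) after S
t=22: at (2,1) after S
t=25: at (2,0) after S

path = [(0,4), (1,4), (2,4), (2,3), (2,2), (2,1), (2,0)]
arrival = 25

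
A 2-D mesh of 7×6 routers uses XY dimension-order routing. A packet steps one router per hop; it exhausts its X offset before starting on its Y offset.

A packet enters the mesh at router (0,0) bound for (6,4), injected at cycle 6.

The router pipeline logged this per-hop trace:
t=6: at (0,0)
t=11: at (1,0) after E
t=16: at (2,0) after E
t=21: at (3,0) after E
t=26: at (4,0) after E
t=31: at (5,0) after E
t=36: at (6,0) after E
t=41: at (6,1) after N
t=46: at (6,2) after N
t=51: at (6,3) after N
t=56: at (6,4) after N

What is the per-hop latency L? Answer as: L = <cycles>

L = 5

Δcyc across hop 0→1: 11 − 6 = 5.
Each hop adds L, hence L = 5.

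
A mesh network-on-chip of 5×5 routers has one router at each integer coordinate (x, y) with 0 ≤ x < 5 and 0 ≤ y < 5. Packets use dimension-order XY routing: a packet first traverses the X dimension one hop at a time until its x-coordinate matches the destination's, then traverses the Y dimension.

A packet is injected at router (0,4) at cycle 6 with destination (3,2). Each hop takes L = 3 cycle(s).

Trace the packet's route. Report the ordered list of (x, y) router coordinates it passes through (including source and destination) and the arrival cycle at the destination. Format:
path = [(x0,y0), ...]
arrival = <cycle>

src (0,4)  cyc=6
E→(1,4)  cyc=9
E→(2,4)  cyc=12
E→(3,4)  cyc=15
S→(3,3)  cyc=18
S→(3,2)  cyc=21

path = [(0,4), (1,4), (2,4), (3,4), (3,3), (3,2)]
arrival = 21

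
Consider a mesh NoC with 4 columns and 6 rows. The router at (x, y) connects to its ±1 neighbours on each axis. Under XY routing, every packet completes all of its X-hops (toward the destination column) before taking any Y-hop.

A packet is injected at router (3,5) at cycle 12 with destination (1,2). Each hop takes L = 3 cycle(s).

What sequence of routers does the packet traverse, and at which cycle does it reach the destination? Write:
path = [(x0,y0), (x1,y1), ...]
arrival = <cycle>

path = [(3,5), (2,5), (1,5), (1,4), (1,3), (1,2)]
arrival = 27

  0. router=(3,5) cycle=12 (inject)
  1. router=(2,5) cycle=15 dir=W
  2. router=(1,5) cycle=18 dir=W
  3. router=(1,4) cycle=21 dir=S
  4. router=(1,3) cycle=24 dir=S
  5. router=(1,2) cycle=27 dir=S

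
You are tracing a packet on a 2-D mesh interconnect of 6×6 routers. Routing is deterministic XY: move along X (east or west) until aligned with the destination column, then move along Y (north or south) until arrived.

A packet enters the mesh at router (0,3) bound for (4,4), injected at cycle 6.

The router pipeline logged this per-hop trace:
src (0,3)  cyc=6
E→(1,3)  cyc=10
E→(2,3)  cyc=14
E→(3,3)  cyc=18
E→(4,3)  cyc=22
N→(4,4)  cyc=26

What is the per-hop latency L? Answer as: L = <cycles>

L = 4

From hop 0 (6) to hop 1 (10): +4 cycles.
Per-hop latency L = Δcyc = 4.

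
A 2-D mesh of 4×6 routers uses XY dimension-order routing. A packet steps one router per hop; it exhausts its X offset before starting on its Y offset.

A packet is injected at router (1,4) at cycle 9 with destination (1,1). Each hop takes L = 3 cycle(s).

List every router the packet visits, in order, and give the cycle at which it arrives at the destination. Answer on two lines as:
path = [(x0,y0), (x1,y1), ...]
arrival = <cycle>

t=9: at (1,4)
t=12: at (1,3) after S
t=15: at (1,2) after S
t=18: at (1,1) after S

path = [(1,4), (1,3), (1,2), (1,1)]
arrival = 18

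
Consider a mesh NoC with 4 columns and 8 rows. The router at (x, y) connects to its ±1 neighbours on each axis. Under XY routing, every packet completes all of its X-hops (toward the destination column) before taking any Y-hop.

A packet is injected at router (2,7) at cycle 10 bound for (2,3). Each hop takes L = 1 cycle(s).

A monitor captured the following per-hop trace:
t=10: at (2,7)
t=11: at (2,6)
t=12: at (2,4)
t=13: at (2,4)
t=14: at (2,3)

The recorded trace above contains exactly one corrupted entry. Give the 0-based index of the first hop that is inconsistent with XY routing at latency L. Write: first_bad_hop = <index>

first_bad_hop = 2

[1] (+0,-1) / 1c ⇒ ok
[2] (+0,-2) / 1c ⇒ BAD: non-unit step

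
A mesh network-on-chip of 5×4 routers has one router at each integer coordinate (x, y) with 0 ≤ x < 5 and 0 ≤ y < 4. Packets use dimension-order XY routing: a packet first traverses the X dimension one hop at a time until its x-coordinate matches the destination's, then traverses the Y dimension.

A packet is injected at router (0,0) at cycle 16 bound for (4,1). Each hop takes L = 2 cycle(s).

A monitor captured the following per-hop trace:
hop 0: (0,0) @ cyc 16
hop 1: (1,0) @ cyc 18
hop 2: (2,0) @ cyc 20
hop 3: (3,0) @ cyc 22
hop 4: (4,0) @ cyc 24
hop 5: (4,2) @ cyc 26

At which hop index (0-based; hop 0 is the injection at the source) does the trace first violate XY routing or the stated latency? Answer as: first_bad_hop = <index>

first_bad_hop = 5

  1: Δx=+1 Δy=+0 Δt=2 [ok]
  2: Δx=+1 Δy=+0 Δt=2 [ok]
  3: Δx=+1 Δy=+0 Δt=2 [ok]
  4: Δx=+1 Δy=+0 Δt=2 [ok]
  5: Δx=+0 Δy=+2 Δt=2 [BAD: non-unit step]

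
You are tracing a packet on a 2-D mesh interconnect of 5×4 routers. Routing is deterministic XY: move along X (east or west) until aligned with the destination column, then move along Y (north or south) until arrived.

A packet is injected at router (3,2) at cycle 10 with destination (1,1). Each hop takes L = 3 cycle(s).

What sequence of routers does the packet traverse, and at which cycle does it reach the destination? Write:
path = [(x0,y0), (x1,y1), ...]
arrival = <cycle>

path = [(3,2), (2,2), (1,2), (1,1)]
arrival = 19

hop 0: (3,2) @ cyc 10
hop 1: (2,2) @ cyc 13  [W]
hop 2: (1,2) @ cyc 16  [W]
hop 3: (1,1) @ cyc 19  [S]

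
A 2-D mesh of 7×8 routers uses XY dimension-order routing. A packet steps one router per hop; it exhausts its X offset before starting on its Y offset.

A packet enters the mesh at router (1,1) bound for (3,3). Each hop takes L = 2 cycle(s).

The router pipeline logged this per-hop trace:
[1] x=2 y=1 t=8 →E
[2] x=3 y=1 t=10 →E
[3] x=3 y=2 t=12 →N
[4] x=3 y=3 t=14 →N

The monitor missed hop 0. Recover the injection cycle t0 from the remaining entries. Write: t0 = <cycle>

t0 = 6

The first recorded entry is hop 1 at cycle 8.
t0 = cyc[1] − L = 8 − 2 = 6.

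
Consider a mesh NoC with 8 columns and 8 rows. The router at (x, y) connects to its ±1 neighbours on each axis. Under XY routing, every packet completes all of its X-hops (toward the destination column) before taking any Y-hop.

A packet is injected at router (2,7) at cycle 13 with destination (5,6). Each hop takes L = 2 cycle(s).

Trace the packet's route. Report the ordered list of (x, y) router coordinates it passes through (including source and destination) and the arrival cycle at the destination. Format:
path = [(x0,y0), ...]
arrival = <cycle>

  0. router=(2,7) cycle=13 (inject)
  1. router=(3,7) cycle=15 dir=E
  2. router=(4,7) cycle=17 dir=E
  3. router=(5,7) cycle=19 dir=E
  4. router=(5,6) cycle=21 dir=S

path = [(2,7), (3,7), (4,7), (5,7), (5,6)]
arrival = 21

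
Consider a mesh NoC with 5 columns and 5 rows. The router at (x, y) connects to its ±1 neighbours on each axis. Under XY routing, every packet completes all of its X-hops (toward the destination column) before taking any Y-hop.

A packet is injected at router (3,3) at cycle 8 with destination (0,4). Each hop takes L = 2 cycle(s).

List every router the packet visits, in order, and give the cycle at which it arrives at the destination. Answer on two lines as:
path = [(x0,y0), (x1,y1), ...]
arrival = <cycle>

  0. router=(3,3) cycle=8 (inject)
  1. router=(2,3) cycle=10 dir=W
  2. router=(1,3) cycle=12 dir=W
  3. router=(0,3) cycle=14 dir=W
  4. router=(0,4) cycle=16 dir=N

path = [(3,3), (2,3), (1,3), (0,3), (0,4)]
arrival = 16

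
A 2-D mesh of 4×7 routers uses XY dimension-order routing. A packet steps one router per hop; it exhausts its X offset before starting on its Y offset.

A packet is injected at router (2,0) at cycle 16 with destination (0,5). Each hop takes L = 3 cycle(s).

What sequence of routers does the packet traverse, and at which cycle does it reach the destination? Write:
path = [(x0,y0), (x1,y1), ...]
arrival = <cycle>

path = [(2,0), (1,0), (0,0), (0,1), (0,2), (0,3), (0,4), (0,5)]
arrival = 37

  0. router=(2,0) cycle=16 (inject)
  1. router=(1,0) cycle=19 dir=W
  2. router=(0,0) cycle=22 dir=W
  3. router=(0,1) cycle=25 dir=N
  4. router=(0,2) cycle=28 dir=N
  5. router=(0,3) cycle=31 dir=N
  6. router=(0,4) cycle=34 dir=N
  7. router=(0,5) cycle=37 dir=N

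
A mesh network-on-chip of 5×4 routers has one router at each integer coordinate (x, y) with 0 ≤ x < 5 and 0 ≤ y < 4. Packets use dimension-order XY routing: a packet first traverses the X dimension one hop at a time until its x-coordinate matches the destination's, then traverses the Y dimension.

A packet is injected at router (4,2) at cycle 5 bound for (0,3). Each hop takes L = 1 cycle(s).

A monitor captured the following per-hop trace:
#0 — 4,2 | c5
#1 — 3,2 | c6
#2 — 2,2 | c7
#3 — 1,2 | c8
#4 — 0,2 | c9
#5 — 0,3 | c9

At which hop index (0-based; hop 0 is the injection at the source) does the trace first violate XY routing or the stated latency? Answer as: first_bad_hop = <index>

[1] (-1,+0) / 1c ⇒ ok
[2] (-1,+0) / 1c ⇒ ok
[3] (-1,+0) / 1c ⇒ ok
[4] (-1,+0) / 1c ⇒ ok
[5] (+0,+1) / 0c ⇒ BAD: Δcyc=0≠L

first_bad_hop = 5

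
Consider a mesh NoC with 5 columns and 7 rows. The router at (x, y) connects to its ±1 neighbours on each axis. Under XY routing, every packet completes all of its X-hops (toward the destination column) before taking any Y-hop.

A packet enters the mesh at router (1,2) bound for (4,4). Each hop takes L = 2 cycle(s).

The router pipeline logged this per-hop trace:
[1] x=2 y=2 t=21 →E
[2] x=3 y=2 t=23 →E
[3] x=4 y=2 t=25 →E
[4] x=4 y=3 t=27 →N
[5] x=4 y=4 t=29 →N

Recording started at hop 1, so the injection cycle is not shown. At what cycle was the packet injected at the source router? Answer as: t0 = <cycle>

The first recorded entry is hop 1 at cycle 21.
Therefore t0 = 21 − L = 19.

t0 = 19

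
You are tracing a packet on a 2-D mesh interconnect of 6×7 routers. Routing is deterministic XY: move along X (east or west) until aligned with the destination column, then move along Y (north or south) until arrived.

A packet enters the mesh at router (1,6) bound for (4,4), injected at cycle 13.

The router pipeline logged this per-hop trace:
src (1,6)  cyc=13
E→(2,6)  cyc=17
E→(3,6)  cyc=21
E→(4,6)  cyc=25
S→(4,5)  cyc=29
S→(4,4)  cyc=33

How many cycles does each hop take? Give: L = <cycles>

cyc[1] − cyc[0] = 17 − 13 = 4.
One hop costs L cycles, so L = 4.

L = 4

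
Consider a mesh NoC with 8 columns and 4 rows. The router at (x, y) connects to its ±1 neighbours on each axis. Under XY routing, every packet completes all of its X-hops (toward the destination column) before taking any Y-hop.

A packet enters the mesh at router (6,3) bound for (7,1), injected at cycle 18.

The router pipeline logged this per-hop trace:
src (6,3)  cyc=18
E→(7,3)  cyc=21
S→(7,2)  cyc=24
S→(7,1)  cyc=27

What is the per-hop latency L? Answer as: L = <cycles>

From hop 0 (18) to hop 1 (21): +3 cycles.
Each hop adds L, hence L = 3.

L = 3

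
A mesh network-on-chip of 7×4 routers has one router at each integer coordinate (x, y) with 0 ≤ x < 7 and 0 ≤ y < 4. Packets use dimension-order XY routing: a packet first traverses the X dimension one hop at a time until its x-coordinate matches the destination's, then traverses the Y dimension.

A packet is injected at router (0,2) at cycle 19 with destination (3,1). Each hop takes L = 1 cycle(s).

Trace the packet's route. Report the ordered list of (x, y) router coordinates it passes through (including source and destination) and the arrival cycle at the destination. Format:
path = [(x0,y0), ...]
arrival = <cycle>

path = [(0,2), (1,2), (2,2), (3,2), (3,1)]
arrival = 23

[0] x=0 y=2 t=19
[1] x=1 y=2 t=20 →E
[2] x=2 y=2 t=21 →E
[3] x=3 y=2 t=22 →E
[4] x=3 y=1 t=23 →S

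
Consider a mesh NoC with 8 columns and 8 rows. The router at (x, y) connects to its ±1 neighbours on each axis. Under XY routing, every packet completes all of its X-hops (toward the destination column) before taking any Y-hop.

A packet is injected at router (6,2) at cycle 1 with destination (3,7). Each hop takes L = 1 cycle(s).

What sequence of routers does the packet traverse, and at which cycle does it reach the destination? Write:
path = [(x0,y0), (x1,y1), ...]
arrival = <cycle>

[0] x=6 y=2 t=1
[1] x=5 y=2 t=2 →W
[2] x=4 y=2 t=3 →W
[3] x=3 y=2 t=4 →W
[4] x=3 y=3 t=5 →N
[5] x=3 y=4 t=6 →N
[6] x=3 y=5 t=7 →N
[7] x=3 y=6 t=8 →N
[8] x=3 y=7 t=9 →N

path = [(6,2), (5,2), (4,2), (3,2), (3,3), (3,4), (3,5), (3,6), (3,7)]
arrival = 9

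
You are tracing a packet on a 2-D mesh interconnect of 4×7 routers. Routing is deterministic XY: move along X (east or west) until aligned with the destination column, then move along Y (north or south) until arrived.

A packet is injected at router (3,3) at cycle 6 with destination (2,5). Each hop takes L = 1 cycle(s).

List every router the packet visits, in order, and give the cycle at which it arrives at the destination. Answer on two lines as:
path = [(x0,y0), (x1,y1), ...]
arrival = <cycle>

  0. router=(3,3) cycle=6 (inject)
  1. router=(2,3) cycle=7 dir=W
  2. router=(2,4) cycle=8 dir=N
  3. router=(2,5) cycle=9 dir=N

path = [(3,3), (2,3), (2,4), (2,5)]
arrival = 9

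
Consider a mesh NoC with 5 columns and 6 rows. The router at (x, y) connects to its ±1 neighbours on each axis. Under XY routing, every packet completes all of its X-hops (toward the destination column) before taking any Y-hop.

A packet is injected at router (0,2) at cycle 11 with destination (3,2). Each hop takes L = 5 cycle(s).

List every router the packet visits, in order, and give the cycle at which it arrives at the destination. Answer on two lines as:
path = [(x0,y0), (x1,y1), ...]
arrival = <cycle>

path = [(0,2), (1,2), (2,2), (3,2)]
arrival = 26

hop 0: (0,2) @ cyc 11
hop 1: (1,2) @ cyc 16  [E]
hop 2: (2,2) @ cyc 21  [E]
hop 3: (3,2) @ cyc 26  [E]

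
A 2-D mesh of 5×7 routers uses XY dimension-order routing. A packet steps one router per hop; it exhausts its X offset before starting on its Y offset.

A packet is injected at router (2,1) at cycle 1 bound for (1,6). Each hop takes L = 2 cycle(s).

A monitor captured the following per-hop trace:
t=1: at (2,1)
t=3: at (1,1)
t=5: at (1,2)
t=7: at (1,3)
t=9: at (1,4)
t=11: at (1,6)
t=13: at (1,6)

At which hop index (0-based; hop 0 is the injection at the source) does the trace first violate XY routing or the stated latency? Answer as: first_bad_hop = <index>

hop 1: step (-1,+0), +2 cyc — ok
hop 2: step (+0,+1), +2 cyc — ok
hop 3: step (+0,+1), +2 cyc — ok
hop 4: step (+0,+1), +2 cyc — ok
hop 5: step (+0,+2), +2 cyc — BAD: non-unit step

first_bad_hop = 5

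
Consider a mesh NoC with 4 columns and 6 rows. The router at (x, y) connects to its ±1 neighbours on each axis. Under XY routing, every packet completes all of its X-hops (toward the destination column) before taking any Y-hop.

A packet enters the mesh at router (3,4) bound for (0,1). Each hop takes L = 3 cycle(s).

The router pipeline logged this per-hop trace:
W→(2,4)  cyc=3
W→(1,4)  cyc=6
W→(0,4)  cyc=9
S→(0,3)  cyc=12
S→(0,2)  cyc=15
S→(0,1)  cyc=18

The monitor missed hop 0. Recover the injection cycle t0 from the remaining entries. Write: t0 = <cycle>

Hop 1 reached at cycle 3; hop k is at t0 + k·L.
So t0 = 3 − 1·3 = 0.

t0 = 0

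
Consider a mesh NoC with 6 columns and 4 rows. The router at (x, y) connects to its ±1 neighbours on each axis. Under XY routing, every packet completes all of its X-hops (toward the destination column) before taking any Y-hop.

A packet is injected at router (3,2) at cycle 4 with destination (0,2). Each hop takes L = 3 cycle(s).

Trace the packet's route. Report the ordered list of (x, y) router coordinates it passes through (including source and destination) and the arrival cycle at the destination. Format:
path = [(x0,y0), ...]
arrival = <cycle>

[0] x=3 y=2 t=4
[1] x=2 y=2 t=7 →W
[2] x=1 y=2 t=10 →W
[3] x=0 y=2 t=13 →W

path = [(3,2), (2,2), (1,2), (0,2)]
arrival = 13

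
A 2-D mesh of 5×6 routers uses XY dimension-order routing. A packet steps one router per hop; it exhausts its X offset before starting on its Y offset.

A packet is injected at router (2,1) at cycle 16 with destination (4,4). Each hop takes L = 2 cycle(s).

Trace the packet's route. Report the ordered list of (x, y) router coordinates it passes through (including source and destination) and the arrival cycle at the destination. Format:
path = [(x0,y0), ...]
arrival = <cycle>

path = [(2,1), (3,1), (4,1), (4,2), (4,3), (4,4)]
arrival = 26

#0 — 2,1 | c16
#1 — 3,1 | c18 | E
#2 — 4,1 | c20 | E
#3 — 4,2 | c22 | N
#4 — 4,3 | c24 | N
#5 — 4,4 | c26 | N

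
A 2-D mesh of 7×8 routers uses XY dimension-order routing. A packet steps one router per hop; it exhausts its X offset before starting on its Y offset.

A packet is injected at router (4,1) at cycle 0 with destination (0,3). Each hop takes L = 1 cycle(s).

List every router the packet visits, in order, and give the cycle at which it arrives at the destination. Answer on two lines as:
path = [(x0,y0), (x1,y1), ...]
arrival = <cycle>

  0. router=(4,1) cycle=0 (inject)
  1. router=(3,1) cycle=1 dir=W
  2. router=(2,1) cycle=2 dir=W
  3. router=(1,1) cycle=3 dir=W
  4. router=(0,1) cycle=4 dir=W
  5. router=(0,2) cycle=5 dir=N
  6. router=(0,3) cycle=6 dir=N

path = [(4,1), (3,1), (2,1), (1,1), (0,1), (0,2), (0,3)]
arrival = 6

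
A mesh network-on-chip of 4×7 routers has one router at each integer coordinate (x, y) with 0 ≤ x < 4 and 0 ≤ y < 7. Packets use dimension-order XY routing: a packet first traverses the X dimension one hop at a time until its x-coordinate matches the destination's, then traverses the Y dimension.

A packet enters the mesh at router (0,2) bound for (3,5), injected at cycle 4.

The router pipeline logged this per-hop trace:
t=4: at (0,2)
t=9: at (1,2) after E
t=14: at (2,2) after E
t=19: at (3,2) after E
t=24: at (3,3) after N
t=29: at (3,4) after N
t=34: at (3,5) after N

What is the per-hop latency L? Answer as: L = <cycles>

Δcyc across hop 0→1: 9 − 4 = 5.
Per-hop latency L = Δcyc = 5.

L = 5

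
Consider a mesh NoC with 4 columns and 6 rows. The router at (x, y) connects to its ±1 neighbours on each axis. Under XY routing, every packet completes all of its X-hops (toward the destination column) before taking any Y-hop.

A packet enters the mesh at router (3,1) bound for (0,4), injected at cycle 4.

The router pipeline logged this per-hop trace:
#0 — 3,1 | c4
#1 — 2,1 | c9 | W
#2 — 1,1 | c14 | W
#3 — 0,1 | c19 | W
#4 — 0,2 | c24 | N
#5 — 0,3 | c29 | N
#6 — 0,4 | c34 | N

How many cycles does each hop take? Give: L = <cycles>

cyc[1] − cyc[0] = 9 − 4 = 5.
One hop costs L cycles, so L = 5.

L = 5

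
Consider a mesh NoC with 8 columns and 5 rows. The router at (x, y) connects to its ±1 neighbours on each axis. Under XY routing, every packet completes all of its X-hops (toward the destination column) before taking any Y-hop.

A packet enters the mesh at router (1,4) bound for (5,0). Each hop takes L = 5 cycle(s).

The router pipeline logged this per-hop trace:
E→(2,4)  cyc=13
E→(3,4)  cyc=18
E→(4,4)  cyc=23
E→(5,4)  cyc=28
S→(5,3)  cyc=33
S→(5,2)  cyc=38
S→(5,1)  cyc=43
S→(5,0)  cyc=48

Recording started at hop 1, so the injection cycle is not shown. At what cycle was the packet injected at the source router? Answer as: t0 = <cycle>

t0 = 8

The first recorded entry is hop 1 at cycle 13.
Therefore t0 = 13 − L = 8.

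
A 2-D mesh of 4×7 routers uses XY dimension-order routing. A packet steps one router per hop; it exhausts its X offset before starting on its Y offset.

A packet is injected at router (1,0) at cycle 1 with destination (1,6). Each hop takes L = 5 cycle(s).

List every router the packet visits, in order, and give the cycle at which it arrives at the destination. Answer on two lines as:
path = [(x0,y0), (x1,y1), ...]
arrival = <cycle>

#0 — 1,0 | c1
#1 — 1,1 | c6 | N
#2 — 1,2 | c11 | N
#3 — 1,3 | c16 | N
#4 — 1,4 | c21 | N
#5 — 1,5 | c26 | N
#6 — 1,6 | c31 | N

path = [(1,0), (1,1), (1,2), (1,3), (1,4), (1,5), (1,6)]
arrival = 31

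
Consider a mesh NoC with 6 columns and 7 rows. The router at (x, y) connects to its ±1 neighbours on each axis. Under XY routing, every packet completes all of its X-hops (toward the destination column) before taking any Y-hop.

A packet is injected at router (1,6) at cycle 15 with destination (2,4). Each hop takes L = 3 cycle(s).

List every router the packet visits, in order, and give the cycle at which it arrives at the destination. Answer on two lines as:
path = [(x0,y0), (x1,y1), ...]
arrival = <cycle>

t=15: at (1,6)
t=18: at (2,6) after E
t=21: at (2,5) after S
t=24: at (2,4) after S

path = [(1,6), (2,6), (2,5), (2,4)]
arrival = 24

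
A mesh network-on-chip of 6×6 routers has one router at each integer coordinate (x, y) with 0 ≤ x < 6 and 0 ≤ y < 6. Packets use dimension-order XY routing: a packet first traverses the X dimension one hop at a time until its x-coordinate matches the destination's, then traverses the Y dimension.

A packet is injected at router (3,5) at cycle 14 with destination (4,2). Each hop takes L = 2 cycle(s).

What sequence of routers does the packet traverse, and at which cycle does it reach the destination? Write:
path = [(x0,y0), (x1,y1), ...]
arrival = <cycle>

t=14: at (3,5)
t=16: at (4,5) after E
t=18: at (4,4) after S
t=20: at (4,3) after S
t=22: at (4,2) after S

path = [(3,5), (4,5), (4,4), (4,3), (4,2)]
arrival = 22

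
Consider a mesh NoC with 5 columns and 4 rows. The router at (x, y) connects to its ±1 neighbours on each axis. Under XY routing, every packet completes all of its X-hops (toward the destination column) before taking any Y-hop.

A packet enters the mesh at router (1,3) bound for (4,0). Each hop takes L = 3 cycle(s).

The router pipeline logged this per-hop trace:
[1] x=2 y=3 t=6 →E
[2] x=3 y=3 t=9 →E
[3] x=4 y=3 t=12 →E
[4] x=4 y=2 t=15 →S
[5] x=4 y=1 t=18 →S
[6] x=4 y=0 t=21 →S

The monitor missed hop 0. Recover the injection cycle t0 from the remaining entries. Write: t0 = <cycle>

cyc[1] = 6 and cyc[k] = t0 + k·L for every k.
Subtract one hop: t0 = 6 − 3 = 3.

t0 = 3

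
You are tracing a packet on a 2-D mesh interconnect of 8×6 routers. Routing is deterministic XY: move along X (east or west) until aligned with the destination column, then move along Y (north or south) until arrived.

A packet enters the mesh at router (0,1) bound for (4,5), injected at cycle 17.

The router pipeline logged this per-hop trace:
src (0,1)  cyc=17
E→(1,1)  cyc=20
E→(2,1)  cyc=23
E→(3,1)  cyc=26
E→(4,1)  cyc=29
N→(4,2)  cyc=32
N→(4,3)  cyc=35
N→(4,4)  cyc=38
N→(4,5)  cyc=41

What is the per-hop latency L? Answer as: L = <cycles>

L = 3

cyc[1] − cyc[0] = 20 − 17 = 3.
One hop costs L cycles, so L = 3.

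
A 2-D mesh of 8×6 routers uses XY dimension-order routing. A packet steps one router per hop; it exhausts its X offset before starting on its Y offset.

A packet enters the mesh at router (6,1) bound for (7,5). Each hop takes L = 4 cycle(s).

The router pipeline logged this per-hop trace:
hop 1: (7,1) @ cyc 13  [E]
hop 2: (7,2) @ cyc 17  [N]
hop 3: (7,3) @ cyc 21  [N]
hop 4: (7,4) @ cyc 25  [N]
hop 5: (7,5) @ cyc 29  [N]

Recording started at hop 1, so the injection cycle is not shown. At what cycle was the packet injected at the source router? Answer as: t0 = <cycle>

t0 = 9

The first recorded entry is hop 1 at cycle 13.
t0 = cyc[1] − L = 13 − 4 = 9.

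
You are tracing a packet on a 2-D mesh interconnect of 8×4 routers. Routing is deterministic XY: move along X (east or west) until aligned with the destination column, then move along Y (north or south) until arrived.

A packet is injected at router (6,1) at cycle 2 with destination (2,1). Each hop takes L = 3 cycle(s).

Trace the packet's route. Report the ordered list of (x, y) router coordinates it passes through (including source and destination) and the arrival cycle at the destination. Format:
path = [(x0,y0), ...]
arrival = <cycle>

path = [(6,1), (5,1), (4,1), (3,1), (2,1)]
arrival = 14

  0. router=(6,1) cycle=2 (inject)
  1. router=(5,1) cycle=5 dir=W
  2. router=(4,1) cycle=8 dir=W
  3. router=(3,1) cycle=11 dir=W
  4. router=(2,1) cycle=14 dir=W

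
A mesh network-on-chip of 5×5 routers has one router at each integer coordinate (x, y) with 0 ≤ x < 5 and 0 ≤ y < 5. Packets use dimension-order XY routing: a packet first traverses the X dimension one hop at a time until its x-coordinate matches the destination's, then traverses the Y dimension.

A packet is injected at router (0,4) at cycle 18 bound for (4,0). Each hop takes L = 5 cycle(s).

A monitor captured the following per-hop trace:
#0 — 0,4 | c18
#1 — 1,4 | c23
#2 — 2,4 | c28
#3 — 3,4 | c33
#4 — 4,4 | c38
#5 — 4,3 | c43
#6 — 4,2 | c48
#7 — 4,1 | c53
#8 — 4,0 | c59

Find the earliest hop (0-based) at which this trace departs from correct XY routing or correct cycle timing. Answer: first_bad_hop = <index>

[1] (+1,+0) / 5c ⇒ ok
[2] (+1,+0) / 5c ⇒ ok
[3] (+1,+0) / 5c ⇒ ok
[4] (+1,+0) / 5c ⇒ ok
[5] (+0,-1) / 5c ⇒ ok
[6] (+0,-1) / 5c ⇒ ok
[7] (+0,-1) / 5c ⇒ ok
[8] (+0,-1) / 6c ⇒ BAD: Δcyc=6≠L

first_bad_hop = 8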